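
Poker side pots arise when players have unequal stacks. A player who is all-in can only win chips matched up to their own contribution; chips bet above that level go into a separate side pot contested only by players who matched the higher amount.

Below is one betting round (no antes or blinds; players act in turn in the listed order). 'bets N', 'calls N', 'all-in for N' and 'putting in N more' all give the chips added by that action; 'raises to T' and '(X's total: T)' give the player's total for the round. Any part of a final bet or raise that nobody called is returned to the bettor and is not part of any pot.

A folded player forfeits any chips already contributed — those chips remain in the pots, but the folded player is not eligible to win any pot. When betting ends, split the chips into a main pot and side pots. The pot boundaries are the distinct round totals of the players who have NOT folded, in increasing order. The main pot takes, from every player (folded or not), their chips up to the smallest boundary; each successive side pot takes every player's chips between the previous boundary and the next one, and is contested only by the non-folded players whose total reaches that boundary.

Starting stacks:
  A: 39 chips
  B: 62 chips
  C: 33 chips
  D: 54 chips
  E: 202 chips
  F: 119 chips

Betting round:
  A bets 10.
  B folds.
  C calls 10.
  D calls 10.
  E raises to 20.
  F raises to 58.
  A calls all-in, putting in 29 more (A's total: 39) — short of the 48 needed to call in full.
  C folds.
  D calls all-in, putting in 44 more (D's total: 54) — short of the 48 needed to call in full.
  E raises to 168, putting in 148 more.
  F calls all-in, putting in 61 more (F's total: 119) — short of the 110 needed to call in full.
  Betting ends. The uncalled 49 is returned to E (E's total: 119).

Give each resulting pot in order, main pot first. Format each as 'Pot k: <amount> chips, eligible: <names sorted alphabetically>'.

Contributions (after 49 returned to E): A=39, C=10, D=54, E=119, F=119
Folded: B, C
Pot levels (distinct totals of non-folded players): 39, 54, 119
Layer 1-39: A 39 + C 10 + D 39 + E 39 + F 39 = 166 chips; eligible A, D, E, F
Layer 40-54: 15 each from D, E, F = 15*3 = 45 chips; eligible D, E, F
Layer 55-119: 65 each from E, F = 65*2 = 130 chips; eligible E, F

Pot 1: 166 chips, eligible: A, D, E, F
Pot 2: 45 chips, eligible: D, E, F
Pot 3: 130 chips, eligible: E, F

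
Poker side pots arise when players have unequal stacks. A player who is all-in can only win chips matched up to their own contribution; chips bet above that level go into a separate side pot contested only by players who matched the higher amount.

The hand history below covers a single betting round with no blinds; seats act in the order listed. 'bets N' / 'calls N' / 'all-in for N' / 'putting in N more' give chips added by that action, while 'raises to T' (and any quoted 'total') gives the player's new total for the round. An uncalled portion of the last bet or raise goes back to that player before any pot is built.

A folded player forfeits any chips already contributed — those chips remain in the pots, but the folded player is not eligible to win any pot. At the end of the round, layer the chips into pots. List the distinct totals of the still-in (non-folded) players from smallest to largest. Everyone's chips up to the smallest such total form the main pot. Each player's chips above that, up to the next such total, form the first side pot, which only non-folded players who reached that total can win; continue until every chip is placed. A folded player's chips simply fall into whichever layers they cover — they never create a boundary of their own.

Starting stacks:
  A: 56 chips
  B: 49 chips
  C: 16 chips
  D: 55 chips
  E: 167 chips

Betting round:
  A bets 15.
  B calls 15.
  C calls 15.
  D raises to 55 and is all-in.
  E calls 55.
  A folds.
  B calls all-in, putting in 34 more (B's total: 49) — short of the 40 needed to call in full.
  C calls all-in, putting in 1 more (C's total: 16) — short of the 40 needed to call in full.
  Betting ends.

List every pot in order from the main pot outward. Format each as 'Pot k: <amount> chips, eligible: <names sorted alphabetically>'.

Pot 1: 79 chips, eligible: B, C, D, E
Pot 2: 99 chips, eligible: B, D, E
Pot 3: 12 chips, eligible: D, E

Derivation:
Contributions: A=15, B=49, C=16, D=55, E=55
Folded: A
Pot levels (distinct totals of non-folded players): 16, 49, 55
Layer 1-16: A 15 + B 16 + C 16 + D 16 + E 16 = 79 chips; eligible B, C, D, E
Layer 17-49: 33 each from B, D, E = 33*3 = 99 chips; eligible B, D, E
Layer 50-55: 6 each from D, E = 6*2 = 12 chips; eligible D, E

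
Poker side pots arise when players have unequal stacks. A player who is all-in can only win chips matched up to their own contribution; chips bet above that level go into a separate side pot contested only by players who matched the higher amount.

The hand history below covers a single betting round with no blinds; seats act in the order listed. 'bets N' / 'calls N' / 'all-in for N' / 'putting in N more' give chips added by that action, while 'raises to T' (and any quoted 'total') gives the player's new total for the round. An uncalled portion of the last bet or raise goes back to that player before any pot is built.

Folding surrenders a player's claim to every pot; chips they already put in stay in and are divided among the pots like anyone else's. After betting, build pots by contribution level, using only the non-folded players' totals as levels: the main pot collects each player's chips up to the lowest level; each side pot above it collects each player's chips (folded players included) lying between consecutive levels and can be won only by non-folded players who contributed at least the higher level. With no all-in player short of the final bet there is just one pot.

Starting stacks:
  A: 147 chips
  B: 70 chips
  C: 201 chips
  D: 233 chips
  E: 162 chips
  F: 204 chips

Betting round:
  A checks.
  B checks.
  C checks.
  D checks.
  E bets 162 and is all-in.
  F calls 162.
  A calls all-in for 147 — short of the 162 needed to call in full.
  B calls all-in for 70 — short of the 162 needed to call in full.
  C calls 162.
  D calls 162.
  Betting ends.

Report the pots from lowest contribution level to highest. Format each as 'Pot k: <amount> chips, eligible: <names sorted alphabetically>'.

Pot 1: 420 chips, eligible: A, B, C, D, E, F
Pot 2: 385 chips, eligible: A, C, D, E, F
Pot 3: 60 chips, eligible: C, D, E, F

Derivation:
Contributions: A=147, B=70, C=162, D=162, E=162, F=162
Pot levels (distinct totals of non-folded players): 70, 147, 162
Layer 1-70: 70 each from A, B, C, D, E, F = 70*6 = 420 chips; eligible A, B, C, D, E, F
Layer 71-147: 77 each from A, C, D, E, F = 77*5 = 385 chips; eligible A, C, D, E, F
Layer 148-162: 15 each from C, D, E, F = 15*4 = 60 chips; eligible C, D, E, F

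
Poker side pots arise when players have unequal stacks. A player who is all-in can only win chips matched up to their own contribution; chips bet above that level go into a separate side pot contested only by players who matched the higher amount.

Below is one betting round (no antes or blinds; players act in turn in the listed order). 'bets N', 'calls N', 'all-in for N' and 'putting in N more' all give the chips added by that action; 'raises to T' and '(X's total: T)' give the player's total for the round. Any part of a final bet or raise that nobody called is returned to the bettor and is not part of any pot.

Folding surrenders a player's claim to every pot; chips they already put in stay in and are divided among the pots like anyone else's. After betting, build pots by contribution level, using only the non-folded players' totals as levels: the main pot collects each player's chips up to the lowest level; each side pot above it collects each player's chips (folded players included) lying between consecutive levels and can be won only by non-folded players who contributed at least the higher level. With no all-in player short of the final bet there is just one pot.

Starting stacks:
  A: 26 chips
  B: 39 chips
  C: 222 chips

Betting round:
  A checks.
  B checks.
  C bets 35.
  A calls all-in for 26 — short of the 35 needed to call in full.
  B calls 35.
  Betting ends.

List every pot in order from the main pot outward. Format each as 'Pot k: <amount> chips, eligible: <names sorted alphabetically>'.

Contributions: A=26, B=35, C=35
Pot levels (distinct totals of non-folded players): 26, 35
Layer 1-26: 26 each from A, B, C = 26*3 = 78 chips; eligible A, B, C
Layer 27-35: 9 each from B, C = 9*2 = 18 chips; eligible B, C

Pot 1: 78 chips, eligible: A, B, C
Pot 2: 18 chips, eligible: B, C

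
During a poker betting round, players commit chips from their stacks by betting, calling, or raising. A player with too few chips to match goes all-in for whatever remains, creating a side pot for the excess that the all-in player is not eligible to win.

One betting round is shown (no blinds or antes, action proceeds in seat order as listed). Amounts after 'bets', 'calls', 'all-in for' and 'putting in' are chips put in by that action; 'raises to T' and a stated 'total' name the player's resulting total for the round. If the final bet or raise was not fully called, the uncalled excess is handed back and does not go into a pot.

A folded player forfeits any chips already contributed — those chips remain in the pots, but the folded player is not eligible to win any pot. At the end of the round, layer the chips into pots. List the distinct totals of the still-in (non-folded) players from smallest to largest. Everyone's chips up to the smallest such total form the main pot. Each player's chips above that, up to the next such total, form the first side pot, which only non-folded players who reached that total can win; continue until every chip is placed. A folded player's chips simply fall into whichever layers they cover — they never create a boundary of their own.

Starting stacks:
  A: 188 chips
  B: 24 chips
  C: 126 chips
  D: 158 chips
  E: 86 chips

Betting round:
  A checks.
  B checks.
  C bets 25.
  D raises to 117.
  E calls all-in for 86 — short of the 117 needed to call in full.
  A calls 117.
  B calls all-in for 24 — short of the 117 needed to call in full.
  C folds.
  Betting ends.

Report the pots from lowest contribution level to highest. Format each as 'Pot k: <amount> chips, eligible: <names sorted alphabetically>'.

Pot 1: 120 chips, eligible: A, B, D, E
Pot 2: 187 chips, eligible: A, D, E
Pot 3: 62 chips, eligible: A, D

Derivation:
Contributions: A=117, B=24, C=25, D=117, E=86
Folded: C
Pot levels (distinct totals of non-folded players): 24, 86, 117
Layer 1-24: 24 each from A, B, C, D, E = 24*5 = 120 chips; eligible A, B, D, E
Layer 25-86: A 62 + C 1 + D 62 + E 62 = 187 chips; eligible A, D, E
Layer 87-117: 31 each from A, D = 31*2 = 62 chips; eligible A, D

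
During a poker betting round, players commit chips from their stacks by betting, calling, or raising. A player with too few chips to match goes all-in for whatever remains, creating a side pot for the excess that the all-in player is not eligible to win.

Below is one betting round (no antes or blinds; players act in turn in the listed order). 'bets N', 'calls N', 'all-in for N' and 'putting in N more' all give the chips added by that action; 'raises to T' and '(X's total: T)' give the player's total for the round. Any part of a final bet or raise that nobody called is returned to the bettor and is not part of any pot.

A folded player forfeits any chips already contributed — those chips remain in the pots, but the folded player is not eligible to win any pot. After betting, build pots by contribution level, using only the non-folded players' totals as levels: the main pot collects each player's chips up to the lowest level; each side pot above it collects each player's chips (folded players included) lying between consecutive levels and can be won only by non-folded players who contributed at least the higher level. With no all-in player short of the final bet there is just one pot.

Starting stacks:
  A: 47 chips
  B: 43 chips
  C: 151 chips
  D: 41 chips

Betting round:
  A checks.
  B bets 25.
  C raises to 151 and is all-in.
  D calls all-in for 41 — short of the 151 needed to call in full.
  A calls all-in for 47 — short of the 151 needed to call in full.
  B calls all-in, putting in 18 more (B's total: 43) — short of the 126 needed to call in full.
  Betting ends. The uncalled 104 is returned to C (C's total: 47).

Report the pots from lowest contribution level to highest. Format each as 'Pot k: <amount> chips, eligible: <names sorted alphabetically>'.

Pot 1: 164 chips, eligible: A, B, C, D
Pot 2: 6 chips, eligible: A, B, C
Pot 3: 8 chips, eligible: A, C

Derivation:
Contributions (after 104 returned to C): A=47, B=43, C=47, D=41
Pot levels (distinct totals of non-folded players): 41, 43, 47
Layer 1-41: 41 each from A, B, C, D = 41*4 = 164 chips; eligible A, B, C, D
Layer 42-43: 2 each from A, B, C = 2*3 = 6 chips; eligible A, B, C
Layer 44-47: 4 each from A, C = 4*2 = 8 chips; eligible A, C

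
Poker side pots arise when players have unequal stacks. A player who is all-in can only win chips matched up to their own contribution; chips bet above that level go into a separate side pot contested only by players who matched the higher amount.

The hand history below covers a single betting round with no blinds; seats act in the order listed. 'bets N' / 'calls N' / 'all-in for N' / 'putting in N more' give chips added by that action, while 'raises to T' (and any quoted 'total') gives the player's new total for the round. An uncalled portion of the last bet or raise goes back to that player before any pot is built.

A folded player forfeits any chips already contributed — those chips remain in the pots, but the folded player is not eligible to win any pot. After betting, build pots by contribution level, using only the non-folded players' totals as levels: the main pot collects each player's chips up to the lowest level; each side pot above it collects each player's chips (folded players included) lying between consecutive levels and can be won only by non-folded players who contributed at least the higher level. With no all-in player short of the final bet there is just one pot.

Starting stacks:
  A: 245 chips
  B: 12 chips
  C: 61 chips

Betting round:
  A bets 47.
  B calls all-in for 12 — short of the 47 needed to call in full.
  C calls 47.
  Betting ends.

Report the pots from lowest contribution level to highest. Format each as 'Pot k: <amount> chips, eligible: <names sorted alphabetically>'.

Contributions: A=47, B=12, C=47
Pot levels (distinct totals of non-folded players): 12, 47
Layer 1-12: 12 each from A, B, C = 12*3 = 36 chips; eligible A, B, C
Layer 13-47: 35 each from A, C = 35*2 = 70 chips; eligible A, C

Pot 1: 36 chips, eligible: A, B, C
Pot 2: 70 chips, eligible: A, C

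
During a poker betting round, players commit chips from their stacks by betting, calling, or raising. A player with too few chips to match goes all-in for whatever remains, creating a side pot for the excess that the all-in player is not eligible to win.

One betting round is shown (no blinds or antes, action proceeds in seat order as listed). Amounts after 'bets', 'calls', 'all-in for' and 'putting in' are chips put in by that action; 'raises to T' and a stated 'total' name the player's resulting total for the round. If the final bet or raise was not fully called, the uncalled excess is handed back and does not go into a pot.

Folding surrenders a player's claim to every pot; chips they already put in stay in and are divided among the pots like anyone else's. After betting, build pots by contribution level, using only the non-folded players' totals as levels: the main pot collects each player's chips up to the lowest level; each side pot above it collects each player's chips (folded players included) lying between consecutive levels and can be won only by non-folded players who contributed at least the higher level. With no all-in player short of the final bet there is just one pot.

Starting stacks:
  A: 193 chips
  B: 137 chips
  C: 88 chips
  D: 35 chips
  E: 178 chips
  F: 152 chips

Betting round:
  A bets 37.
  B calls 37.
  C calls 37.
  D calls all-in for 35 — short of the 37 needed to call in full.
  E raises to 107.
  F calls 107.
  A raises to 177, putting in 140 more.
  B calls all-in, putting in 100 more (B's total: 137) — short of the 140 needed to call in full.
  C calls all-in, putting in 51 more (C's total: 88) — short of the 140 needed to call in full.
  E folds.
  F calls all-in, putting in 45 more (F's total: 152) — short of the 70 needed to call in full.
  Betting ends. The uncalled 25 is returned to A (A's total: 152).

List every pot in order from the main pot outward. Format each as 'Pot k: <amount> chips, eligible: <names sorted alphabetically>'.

Contributions (after 25 returned to A): A=152, B=137, C=88, D=35, E=107, F=152
Folded: E
Pot levels (distinct totals of non-folded players): 35, 88, 137, 152
Layer 1-35: 35 each from A, B, C, D, E, F = 35*6 = 210 chips; eligible A, B, C, D, F
Layer 36-88: 53 each from A, B, C, E, F = 53*5 = 265 chips; eligible A, B, C, F
Layer 89-137: A 49 + B 49 + E 19 + F 49 = 166 chips; eligible A, B, F
Layer 138-152: 15 each from A, F = 15*2 = 30 chips; eligible A, F

Pot 1: 210 chips, eligible: A, B, C, D, F
Pot 2: 265 chips, eligible: A, B, C, F
Pot 3: 166 chips, eligible: A, B, F
Pot 4: 30 chips, eligible: A, F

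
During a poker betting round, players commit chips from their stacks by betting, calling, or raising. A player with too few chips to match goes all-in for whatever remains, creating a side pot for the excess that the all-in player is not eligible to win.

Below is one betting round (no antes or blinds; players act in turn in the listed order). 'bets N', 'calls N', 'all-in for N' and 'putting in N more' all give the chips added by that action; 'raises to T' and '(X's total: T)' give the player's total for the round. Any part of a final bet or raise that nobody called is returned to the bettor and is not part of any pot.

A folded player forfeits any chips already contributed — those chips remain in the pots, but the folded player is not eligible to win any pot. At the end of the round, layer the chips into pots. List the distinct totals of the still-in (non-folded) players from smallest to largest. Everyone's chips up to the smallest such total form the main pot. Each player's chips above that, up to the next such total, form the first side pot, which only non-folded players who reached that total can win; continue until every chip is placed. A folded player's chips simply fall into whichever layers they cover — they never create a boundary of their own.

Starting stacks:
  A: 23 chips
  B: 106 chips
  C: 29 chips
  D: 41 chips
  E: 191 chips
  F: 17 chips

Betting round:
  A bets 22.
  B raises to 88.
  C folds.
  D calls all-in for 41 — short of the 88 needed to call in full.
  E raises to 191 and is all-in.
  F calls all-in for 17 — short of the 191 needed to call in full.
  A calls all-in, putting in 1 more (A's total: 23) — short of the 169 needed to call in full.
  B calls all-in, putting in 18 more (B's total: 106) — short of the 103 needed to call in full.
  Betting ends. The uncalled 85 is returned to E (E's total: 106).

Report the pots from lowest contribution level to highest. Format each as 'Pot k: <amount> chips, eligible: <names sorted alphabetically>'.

Contributions (after 85 returned to E): A=23, B=106, D=41, E=106, F=17
Folded: C
Pot levels (distinct totals of non-folded players): 17, 23, 41, 106
Layer 1-17: 17 each from A, B, D, E, F = 17*5 = 85 chips; eligible A, B, D, E, F
Layer 18-23: 6 each from A, B, D, E = 6*4 = 24 chips; eligible A, B, D, E
Layer 24-41: 18 each from B, D, E = 18*3 = 54 chips; eligible B, D, E
Layer 42-106: 65 each from B, E = 65*2 = 130 chips; eligible B, E

Pot 1: 85 chips, eligible: A, B, D, E, F
Pot 2: 24 chips, eligible: A, B, D, E
Pot 3: 54 chips, eligible: B, D, E
Pot 4: 130 chips, eligible: B, E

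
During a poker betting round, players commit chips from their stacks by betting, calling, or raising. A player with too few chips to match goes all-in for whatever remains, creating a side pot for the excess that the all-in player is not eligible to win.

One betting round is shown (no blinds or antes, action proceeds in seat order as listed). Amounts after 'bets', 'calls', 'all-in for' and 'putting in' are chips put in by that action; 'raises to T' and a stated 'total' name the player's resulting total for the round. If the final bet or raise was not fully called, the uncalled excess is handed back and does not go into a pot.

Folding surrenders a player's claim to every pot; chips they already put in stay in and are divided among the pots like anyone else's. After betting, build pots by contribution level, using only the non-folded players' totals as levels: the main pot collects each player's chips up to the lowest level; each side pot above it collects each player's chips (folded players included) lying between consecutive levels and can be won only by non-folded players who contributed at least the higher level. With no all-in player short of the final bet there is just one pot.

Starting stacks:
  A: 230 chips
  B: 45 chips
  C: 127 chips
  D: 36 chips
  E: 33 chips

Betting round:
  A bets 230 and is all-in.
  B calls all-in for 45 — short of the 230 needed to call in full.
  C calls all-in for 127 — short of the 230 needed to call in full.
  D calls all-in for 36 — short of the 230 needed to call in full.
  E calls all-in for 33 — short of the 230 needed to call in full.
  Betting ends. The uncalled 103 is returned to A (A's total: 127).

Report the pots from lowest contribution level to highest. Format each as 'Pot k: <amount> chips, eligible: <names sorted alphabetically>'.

Pot 1: 165 chips, eligible: A, B, C, D, E
Pot 2: 12 chips, eligible: A, B, C, D
Pot 3: 27 chips, eligible: A, B, C
Pot 4: 164 chips, eligible: A, C

Derivation:
Contributions (after 103 returned to A): A=127, B=45, C=127, D=36, E=33
Pot levels (distinct totals of non-folded players): 33, 36, 45, 127
Layer 1-33: 33 each from A, B, C, D, E = 33*5 = 165 chips; eligible A, B, C, D, E
Layer 34-36: 3 each from A, B, C, D = 3*4 = 12 chips; eligible A, B, C, D
Layer 37-45: 9 each from A, B, C = 9*3 = 27 chips; eligible A, B, C
Layer 46-127: 82 each from A, C = 82*2 = 164 chips; eligible A, C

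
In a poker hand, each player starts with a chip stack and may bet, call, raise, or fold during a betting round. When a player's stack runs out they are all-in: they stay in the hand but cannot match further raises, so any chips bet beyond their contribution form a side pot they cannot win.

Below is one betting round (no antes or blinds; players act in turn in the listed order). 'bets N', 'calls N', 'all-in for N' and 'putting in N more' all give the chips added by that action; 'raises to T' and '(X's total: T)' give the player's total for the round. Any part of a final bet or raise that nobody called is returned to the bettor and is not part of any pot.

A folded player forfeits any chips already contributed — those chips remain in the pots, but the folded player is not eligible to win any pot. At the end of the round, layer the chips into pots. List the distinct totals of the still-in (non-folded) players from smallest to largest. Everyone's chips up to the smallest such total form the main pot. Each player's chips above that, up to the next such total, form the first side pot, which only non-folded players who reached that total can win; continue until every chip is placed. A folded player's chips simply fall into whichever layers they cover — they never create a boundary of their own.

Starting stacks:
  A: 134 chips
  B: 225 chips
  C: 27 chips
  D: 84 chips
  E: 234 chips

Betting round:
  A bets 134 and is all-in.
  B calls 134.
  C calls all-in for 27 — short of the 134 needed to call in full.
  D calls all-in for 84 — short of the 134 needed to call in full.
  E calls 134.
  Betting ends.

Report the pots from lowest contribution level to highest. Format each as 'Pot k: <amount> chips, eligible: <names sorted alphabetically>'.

Pot 1: 135 chips, eligible: A, B, C, D, E
Pot 2: 228 chips, eligible: A, B, D, E
Pot 3: 150 chips, eligible: A, B, E

Derivation:
Contributions: A=134, B=134, C=27, D=84, E=134
Pot levels (distinct totals of non-folded players): 27, 84, 134
Layer 1-27: 27 each from A, B, C, D, E = 27*5 = 135 chips; eligible A, B, C, D, E
Layer 28-84: 57 each from A, B, D, E = 57*4 = 228 chips; eligible A, B, D, E
Layer 85-134: 50 each from A, B, E = 50*3 = 150 chips; eligible A, B, E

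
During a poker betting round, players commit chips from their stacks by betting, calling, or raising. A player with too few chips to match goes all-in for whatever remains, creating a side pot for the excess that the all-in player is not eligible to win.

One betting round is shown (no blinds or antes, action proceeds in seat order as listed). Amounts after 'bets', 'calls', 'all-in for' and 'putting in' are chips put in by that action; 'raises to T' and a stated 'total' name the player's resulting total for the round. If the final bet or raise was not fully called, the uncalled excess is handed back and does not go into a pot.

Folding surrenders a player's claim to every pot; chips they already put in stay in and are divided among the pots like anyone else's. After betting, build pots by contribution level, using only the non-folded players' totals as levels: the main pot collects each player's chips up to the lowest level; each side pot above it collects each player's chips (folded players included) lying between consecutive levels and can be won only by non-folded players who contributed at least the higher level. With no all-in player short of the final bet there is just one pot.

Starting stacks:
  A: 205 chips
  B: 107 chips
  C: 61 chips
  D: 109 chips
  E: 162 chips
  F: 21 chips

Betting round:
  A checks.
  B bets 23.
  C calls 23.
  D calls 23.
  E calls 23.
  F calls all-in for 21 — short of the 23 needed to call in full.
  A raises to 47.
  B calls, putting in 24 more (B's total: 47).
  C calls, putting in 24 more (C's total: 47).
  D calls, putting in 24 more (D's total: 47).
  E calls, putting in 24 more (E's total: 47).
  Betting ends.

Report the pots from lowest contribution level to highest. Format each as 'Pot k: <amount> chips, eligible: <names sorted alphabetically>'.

Contributions: A=47, B=47, C=47, D=47, E=47, F=21
Pot levels (distinct totals of non-folded players): 21, 47
Layer 1-21: 21 each from A, B, C, D, E, F = 21*6 = 126 chips; eligible A, B, C, D, E, F
Layer 22-47: 26 each from A, B, C, D, E = 26*5 = 130 chips; eligible A, B, C, D, E

Pot 1: 126 chips, eligible: A, B, C, D, E, F
Pot 2: 130 chips, eligible: A, B, C, D, E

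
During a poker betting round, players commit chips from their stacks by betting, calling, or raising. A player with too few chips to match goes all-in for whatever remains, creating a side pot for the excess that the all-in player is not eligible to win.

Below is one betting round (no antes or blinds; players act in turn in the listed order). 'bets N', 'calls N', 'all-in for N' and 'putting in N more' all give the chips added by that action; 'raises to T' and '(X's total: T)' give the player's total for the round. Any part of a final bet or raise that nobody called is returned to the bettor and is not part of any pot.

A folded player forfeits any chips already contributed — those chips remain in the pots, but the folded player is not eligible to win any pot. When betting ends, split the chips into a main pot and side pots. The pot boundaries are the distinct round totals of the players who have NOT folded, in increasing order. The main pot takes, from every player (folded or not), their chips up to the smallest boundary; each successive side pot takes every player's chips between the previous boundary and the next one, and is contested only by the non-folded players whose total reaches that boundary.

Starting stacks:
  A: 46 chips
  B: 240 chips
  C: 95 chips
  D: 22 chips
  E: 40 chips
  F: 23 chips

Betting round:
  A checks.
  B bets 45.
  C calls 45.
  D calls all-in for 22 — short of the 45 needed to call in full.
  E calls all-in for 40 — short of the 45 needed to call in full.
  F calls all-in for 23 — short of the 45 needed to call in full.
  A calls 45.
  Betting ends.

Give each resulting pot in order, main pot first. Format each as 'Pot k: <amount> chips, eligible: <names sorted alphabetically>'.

Contributions: A=45, B=45, C=45, D=22, E=40, F=23
Pot levels (distinct totals of non-folded players): 22, 23, 40, 45
Layer 1-22: 22 each from A, B, C, D, E, F = 22*6 = 132 chips; eligible A, B, C, D, E, F
Layer 23-23: 1 each from A, B, C, E, F = 1*5 = 5 chips; eligible A, B, C, E, F
Layer 24-40: 17 each from A, B, C, E = 17*4 = 68 chips; eligible A, B, C, E
Layer 41-45: 5 each from A, B, C = 5*3 = 15 chips; eligible A, B, C

Pot 1: 132 chips, eligible: A, B, C, D, E, F
Pot 2: 5 chips, eligible: A, B, C, E, F
Pot 3: 68 chips, eligible: A, B, C, E
Pot 4: 15 chips, eligible: A, B, C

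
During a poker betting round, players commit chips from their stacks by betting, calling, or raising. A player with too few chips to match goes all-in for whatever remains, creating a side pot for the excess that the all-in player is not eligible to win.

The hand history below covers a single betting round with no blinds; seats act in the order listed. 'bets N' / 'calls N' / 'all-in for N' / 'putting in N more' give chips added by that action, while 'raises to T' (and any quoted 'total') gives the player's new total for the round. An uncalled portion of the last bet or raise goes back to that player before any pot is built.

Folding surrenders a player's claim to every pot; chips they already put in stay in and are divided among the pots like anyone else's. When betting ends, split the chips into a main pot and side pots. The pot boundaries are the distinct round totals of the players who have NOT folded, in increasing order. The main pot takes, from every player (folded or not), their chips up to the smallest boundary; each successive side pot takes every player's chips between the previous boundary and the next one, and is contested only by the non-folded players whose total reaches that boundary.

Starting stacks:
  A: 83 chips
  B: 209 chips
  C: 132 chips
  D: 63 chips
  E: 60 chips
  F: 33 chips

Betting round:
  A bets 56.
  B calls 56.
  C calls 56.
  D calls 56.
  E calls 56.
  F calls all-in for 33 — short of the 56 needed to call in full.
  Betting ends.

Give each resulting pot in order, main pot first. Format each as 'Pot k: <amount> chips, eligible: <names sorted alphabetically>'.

Pot 1: 198 chips, eligible: A, B, C, D, E, F
Pot 2: 115 chips, eligible: A, B, C, D, E

Derivation:
Contributions: A=56, B=56, C=56, D=56, E=56, F=33
Pot levels (distinct totals of non-folded players): 33, 56
Layer 1-33: 33 each from A, B, C, D, E, F = 33*6 = 198 chips; eligible A, B, C, D, E, F
Layer 34-56: 23 each from A, B, C, D, E = 23*5 = 115 chips; eligible A, B, C, D, E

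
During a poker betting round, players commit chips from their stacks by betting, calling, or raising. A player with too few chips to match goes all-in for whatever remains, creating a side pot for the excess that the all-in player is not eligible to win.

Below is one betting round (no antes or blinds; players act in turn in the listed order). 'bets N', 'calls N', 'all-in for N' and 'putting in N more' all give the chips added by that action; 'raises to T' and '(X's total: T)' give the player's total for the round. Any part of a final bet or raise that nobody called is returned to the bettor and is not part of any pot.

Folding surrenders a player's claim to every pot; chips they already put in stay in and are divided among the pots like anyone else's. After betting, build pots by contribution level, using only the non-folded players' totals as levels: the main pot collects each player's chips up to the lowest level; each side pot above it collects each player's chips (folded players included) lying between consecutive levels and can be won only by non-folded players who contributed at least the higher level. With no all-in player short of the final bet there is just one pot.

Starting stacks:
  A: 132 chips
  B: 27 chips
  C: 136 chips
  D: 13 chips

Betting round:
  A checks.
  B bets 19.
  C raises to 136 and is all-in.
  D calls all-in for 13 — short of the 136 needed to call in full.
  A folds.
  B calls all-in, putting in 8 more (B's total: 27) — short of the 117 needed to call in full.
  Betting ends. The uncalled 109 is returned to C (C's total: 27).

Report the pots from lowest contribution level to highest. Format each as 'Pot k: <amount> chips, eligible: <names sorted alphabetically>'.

Pot 1: 39 chips, eligible: B, C, D
Pot 2: 28 chips, eligible: B, C

Derivation:
Contributions (after 109 returned to C): B=27, C=27, D=13
Folded: A
Pot levels (distinct totals of non-folded players): 13, 27
Layer 1-13: 13 each from B, C, D = 13*3 = 39 chips; eligible B, C, D
Layer 14-27: 14 each from B, C = 14*2 = 28 chips; eligible B, C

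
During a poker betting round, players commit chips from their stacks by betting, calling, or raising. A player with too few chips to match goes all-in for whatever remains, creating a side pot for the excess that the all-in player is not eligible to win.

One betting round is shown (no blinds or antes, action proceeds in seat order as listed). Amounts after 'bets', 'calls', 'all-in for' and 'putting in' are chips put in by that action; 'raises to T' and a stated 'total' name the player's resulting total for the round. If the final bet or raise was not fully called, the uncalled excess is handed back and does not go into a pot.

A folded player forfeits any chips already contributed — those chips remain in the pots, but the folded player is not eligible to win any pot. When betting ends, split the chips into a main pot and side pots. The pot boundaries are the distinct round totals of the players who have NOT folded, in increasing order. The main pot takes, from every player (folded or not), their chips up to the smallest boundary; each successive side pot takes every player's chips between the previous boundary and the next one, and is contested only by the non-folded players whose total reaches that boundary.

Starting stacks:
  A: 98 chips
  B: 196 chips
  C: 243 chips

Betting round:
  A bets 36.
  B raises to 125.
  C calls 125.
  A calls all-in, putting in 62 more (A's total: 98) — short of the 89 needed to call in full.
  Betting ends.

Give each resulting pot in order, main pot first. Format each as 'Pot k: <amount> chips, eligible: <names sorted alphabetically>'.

Pot 1: 294 chips, eligible: A, B, C
Pot 2: 54 chips, eligible: B, C

Derivation:
Contributions: A=98, B=125, C=125
Pot levels (distinct totals of non-folded players): 98, 125
Layer 1-98: 98 each from A, B, C = 98*3 = 294 chips; eligible A, B, C
Layer 99-125: 27 each from B, C = 27*2 = 54 chips; eligible B, C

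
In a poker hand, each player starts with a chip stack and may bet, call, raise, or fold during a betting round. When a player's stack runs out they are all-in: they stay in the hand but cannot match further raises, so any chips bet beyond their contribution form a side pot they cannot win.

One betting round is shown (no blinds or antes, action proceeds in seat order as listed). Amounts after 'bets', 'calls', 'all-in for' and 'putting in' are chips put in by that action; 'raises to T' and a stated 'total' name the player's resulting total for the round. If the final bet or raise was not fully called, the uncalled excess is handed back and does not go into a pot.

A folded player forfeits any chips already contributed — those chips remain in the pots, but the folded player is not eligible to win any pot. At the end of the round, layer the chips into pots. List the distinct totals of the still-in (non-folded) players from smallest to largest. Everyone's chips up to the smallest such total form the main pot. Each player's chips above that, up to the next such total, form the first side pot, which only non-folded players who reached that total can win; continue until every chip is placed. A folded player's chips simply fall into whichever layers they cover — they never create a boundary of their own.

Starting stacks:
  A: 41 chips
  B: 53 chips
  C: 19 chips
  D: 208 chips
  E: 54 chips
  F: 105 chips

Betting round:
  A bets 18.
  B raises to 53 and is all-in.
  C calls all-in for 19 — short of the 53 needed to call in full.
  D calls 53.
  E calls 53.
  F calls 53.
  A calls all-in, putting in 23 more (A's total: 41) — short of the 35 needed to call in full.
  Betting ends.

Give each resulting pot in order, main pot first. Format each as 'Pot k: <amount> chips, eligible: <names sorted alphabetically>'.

Contributions: A=41, B=53, C=19, D=53, E=53, F=53
Pot levels (distinct totals of non-folded players): 19, 41, 53
Layer 1-19: 19 each from A, B, C, D, E, F = 19*6 = 114 chips; eligible A, B, C, D, E, F
Layer 20-41: 22 each from A, B, D, E, F = 22*5 = 110 chips; eligible A, B, D, E, F
Layer 42-53: 12 each from B, D, E, F = 12*4 = 48 chips; eligible B, D, E, F

Pot 1: 114 chips, eligible: A, B, C, D, E, F
Pot 2: 110 chips, eligible: A, B, D, E, F
Pot 3: 48 chips, eligible: B, D, E, F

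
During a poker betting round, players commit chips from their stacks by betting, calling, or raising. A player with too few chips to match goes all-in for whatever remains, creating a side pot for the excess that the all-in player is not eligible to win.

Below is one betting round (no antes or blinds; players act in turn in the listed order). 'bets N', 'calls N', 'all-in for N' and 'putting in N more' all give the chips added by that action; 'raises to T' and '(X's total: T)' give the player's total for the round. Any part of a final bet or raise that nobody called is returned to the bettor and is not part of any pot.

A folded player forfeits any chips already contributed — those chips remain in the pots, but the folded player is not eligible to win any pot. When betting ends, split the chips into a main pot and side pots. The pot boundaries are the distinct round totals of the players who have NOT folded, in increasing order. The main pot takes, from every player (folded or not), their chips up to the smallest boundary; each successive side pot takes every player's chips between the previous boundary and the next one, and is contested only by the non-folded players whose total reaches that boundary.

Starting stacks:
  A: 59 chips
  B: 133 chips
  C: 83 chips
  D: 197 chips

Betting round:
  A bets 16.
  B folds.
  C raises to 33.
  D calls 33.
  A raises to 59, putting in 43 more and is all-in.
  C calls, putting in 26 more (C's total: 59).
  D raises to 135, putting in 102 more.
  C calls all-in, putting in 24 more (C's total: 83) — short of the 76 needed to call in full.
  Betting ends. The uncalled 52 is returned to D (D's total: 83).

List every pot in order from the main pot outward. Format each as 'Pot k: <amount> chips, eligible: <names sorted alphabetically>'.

Pot 1: 177 chips, eligible: A, C, D
Pot 2: 48 chips, eligible: C, D

Derivation:
Contributions (after 52 returned to D): A=59, C=83, D=83
Folded: B
Pot levels (distinct totals of non-folded players): 59, 83
Layer 1-59: 59 each from A, C, D = 59*3 = 177 chips; eligible A, C, D
Layer 60-83: 24 each from C, D = 24*2 = 48 chips; eligible C, D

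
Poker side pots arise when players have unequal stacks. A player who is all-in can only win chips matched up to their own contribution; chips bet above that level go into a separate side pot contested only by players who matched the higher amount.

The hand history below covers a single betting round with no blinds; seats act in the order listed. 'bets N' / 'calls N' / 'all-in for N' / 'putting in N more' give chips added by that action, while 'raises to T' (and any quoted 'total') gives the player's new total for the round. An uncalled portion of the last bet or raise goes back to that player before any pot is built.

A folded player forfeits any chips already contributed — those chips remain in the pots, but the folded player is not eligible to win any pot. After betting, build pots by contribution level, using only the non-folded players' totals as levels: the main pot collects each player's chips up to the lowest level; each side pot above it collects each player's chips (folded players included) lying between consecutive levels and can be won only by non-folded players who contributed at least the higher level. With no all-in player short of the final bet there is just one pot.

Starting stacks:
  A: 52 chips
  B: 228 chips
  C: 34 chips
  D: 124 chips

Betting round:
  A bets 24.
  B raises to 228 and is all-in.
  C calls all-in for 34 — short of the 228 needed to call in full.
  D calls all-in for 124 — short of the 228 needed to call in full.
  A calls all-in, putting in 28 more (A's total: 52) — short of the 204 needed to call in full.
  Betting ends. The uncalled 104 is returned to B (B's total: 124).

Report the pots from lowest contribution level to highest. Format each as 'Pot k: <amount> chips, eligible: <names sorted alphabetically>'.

Pot 1: 136 chips, eligible: A, B, C, D
Pot 2: 54 chips, eligible: A, B, D
Pot 3: 144 chips, eligible: B, D

Derivation:
Contributions (after 104 returned to B): A=52, B=124, C=34, D=124
Pot levels (distinct totals of non-folded players): 34, 52, 124
Layer 1-34: 34 each from A, B, C, D = 34*4 = 136 chips; eligible A, B, C, D
Layer 35-52: 18 each from A, B, D = 18*3 = 54 chips; eligible A, B, D
Layer 53-124: 72 each from B, D = 72*2 = 144 chips; eligible B, D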